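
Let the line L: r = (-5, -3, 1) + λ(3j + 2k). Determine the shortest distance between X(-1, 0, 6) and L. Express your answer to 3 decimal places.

Taking (-5, -3, 1) on L with direction v = (0, 3, 2): w = X − (-5, -3, 1) = (4, 3, 5), and w × v = (-9, -8, 12).
Distance = |w × v| / |v| = √289 / √13 ≈ 4.715.

4.715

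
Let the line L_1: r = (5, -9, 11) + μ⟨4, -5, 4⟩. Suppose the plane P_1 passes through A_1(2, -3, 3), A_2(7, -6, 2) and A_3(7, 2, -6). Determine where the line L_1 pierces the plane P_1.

(-3, 1, 3)

A_1A_2 = (5, -3, -1), A_1A_3 = (5, 5, -9); a normal to P_1 is A_1A_2 × A_1A_3 = (32, 40, 40).
Using A_1: P_1 has equation 32x + 40y + 40z = 64.
Substitute r = (5, -9, 11) + t(4, -5, 4) into the plane: 240 + 88t = 64, so t = -2.
Intersection: (5, -9, 11) + (-2)·(4, -5, 4) = (-3, 1, 3).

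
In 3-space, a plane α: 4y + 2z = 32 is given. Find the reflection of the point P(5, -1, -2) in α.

λ = (n·P − d)/|n|² = (-8 − 32)/20 = -2.
Reflection = P − 2λn = (5, -1, -2) − (-4)·(0, 4, 2) = (5, 15, 6).

(5, 15, 6)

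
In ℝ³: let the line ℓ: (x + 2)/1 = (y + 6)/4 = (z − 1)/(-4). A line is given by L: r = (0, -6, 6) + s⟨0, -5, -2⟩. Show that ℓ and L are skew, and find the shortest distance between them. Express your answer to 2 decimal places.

ℓ has direction (1, 4, -4) through (-2, -6, 1).
Common perpendicular direction n = (1, 4, -4) × (0, -5, -2) = (-28, 2, -5).
With w = (0, -6, 6) − (-2, -6, 1) = (2, 0, 5), w · n = -81.
Since n ≠ 0 the lines are not parallel, and w · n = -81 ≠ 0 so they do not intersect; hence they are skew.
Distance = |w · n| / |n| = |-81| / √813 ≈ 2.84.

2.84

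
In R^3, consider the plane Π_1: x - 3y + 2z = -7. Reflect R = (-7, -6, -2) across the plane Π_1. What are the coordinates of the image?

(-9, 0, -6)

λ = (n·R − d)/|n|² = (7 − (-7))/14 = 1.
Reflection = R − 2λn = (-7, -6, -2) − 2·(1, -3, 2) = (-9, 0, -6).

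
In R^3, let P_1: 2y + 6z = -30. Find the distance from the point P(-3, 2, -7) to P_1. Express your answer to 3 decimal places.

1.265

n·P − d = (0)·(-3) + (2)·(2) + (6)·(-7) − (-30) = -8; |n| = √40.
Distance = |-8| / √40 = 8/√40 ≈ 1.265.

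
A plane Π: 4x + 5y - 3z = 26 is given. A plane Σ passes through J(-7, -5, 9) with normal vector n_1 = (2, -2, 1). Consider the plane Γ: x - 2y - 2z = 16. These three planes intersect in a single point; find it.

(4, -1, -5)

Σ: n_1·r = n_1·J gives 2x - 2y + z = 5.
Solving the 3×3 linear system 4x + 5y - 3z = 26, 2x - 2y + z = 5, x - 2y - 2z = 16 (e.g. by elimination or Cramer's rule, determinant = 55) gives (4, -1, -5).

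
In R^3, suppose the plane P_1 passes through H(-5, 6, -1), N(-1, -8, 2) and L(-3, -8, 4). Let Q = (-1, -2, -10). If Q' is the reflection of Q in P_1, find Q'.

(7, 2, -2)

HN = (4, -14, 3), HL = (2, -14, 5); a normal to P_1 is HN × HL = (-28, -14, -28).
Using H: P_1 has equation -28x - 14y - 28z = 84.
λ = (n·Q − d)/|n|² = (336 − 84)/1764 = 1/7.
Reflection = Q − 2λn = (-1, -2, -10) − (2/7)·(-28, -14, -28) = (7, 2, -2).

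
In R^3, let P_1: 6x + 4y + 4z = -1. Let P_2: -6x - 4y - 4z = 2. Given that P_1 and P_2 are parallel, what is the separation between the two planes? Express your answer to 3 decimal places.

Rescale P_2 by 1/(-1): 6x + 4y + 4z = -2. Then distance = |-1 − (-2)| / √68 ≈ 0.121.

0.121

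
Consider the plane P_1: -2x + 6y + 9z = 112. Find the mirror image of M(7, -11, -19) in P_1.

λ = (n·M − d)/|n|² = (-251 − 112)/121 = -3.
Reflection = M − 2λn = (7, -11, -19) − (-6)·(-2, 6, 9) = (-5, 25, 35).

(-5, 25, 35)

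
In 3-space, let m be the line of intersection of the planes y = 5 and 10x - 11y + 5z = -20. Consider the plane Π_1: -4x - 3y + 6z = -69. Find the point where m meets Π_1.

(6, 5, -5)

Direction of m: (0, 1, 0) × (10, -11, 5) = (5, 0, -10).
A point on m: solving the two plane equations with x = 0 gives (0, 5, 7).
Substitute r = (0, 5, 7) + t(5, 0, -10) into the plane: 27 + (-80)t = -69, so t = 6/5.
Intersection: (0, 5, 7) + (6/5)·(5, 0, -10) = (6, 5, -5).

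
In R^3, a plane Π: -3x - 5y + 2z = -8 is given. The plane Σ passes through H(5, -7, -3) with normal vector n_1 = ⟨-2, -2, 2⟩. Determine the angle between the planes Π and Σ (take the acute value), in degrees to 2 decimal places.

Σ: n_1·r = n_1·H gives -2x - 2y + 2z = -2.
cos θ = |n₁·n₂| / (|n₁||n₂|) = |20| / (√38 · √12).
θ = arccos(0.93659) ≈ 20.51°.

20.51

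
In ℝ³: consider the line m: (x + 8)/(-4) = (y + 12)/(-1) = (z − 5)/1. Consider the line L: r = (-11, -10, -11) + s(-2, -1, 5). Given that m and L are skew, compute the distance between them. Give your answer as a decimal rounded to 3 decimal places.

0.863

m has direction (-4, -1, 1) through (-8, -12, 5).
Common perpendicular direction n = (-4, -1, 1) × (-2, -1, 5) = (-4, 18, 2).
With w = (-11, -10, -11) − (-8, -12, 5) = (-3, 2, -16), w · n = 16.
Distance = |w · n| / |n| = |16| / √344 ≈ 0.863.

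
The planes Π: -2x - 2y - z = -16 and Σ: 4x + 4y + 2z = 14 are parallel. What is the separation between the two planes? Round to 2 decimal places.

3.00

Rescale Σ by 1/(-2): -2x - 2y - z = -7. Then distance = |-16 − (-7)| / √9 ≈ 3.00.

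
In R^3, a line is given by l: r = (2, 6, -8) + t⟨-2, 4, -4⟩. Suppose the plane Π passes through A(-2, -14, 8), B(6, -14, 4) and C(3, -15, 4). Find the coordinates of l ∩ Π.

(10, -10, 8)

AB = (8, 0, -4), AC = (5, -1, -4); a normal to Π is AB × AC = (-4, 12, -8).
Using A: Π has equation -4x + 12y - 8z = -224.
Substitute r = (2, 6, -8) + t(-2, 4, -4) into the plane: 128 + 88t = -224, so t = -4.
Intersection: (2, 6, -8) + (-4)·(-2, 4, -4) = (10, -10, 8).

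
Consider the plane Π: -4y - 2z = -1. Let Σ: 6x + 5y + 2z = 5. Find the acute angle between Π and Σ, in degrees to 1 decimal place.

48.3

cos θ = |n₁·n₂| / (|n₁||n₂|) = |-24| / (√20 · √65).
θ = arccos(0.66564) ≈ 48.3°.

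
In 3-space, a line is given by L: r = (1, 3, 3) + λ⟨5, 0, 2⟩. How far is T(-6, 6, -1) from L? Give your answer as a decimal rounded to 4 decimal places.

3.2002

Taking (1, 3, 3) on L with direction v = (5, 0, 2): w = T − (1, 3, 3) = (-7, 3, -4), and w × v = (6, -6, -15).
Distance = |w × v| / |v| = √297 / √29 ≈ 3.2002.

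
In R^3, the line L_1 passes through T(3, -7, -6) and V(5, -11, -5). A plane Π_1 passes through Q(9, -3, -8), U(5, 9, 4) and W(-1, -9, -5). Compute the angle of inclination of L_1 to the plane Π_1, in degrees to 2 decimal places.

A direction vector for L_1 is V − T = (2, -4, 1).
QU = (-4, 12, 12), QW = (-10, -6, 3); a normal to Π_1 is QU × QW = (108, -108, 144).
Using Q: Π_1 has equation 108x - 108y + 144z = 144.
sin θ = |n·v| / (|n||v|) = |792| / (√44064 · √21) = 0.82333.
θ ≈ 55.42°.

55.42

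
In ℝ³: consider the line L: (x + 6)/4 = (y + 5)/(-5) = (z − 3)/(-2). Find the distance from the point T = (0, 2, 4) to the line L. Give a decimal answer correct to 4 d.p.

L has direction (4, -5, -2) through (-6, -5, 3).
Taking (-6, -5, 3) on L with direction v = (4, -5, -2): w = T − (-6, -5, 3) = (6, 7, 1), and w × v = (-9, 16, -58).
Distance = |w × v| / |v| = √3701 / √45 ≈ 9.0689.

9.0689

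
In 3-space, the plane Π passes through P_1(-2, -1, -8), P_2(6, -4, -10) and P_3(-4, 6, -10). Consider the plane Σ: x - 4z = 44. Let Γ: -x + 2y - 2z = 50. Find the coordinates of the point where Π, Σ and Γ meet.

P_1P_2 = (8, -3, -2), P_1P_3 = (-2, 7, -2); a normal to Π is P_1P_2 × P_1P_3 = (20, 20, 50).
Using P_1: Π has equation 20x + 20y + 50z = -460.
Solving the 3×3 linear system 20x + 20y + 50z = -460, x - 4z = 44, -x + 2y - 2z = 50 (e.g. by elimination or Cramer's rule, determinant = 380) gives (-4, 11, -12).

(-4, 11, -12)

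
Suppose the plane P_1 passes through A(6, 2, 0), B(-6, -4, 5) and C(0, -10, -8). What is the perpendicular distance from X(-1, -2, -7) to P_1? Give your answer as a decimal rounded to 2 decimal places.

AB = (-12, -6, 5), AC = (-6, -12, -8); a normal to P_1 is AB × AC = (108, -126, 108).
Using A: P_1 has equation 108x - 126y + 108z = 396.
n·X − d = (108)·(-1) + (-126)·(-2) + (108)·(-7) − 396 = -1008; |n| = √39204.
Distance = |-1008| / √39204 = 1008/√39204 ≈ 5.09.

5.09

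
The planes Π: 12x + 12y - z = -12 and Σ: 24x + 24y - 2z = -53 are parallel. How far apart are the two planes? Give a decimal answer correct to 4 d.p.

0.8529

Rescale Σ by 1/2: 12x + 12y - z = -53/2. Then distance = |-12 − (-53/2)| / √289 ≈ 0.8529.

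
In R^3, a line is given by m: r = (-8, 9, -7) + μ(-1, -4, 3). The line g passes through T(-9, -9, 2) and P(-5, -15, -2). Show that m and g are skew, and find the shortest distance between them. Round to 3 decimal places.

A direction vector for g is P − T = (4, -6, -4).
Common perpendicular direction n = (-1, -4, 3) × (4, -6, -4) = (34, 8, 22).
With w = (-9, -9, 2) − (-8, 9, -7) = (-1, -18, 9), w · n = 20.
Since n ≠ 0 the lines are not parallel, and w · n = 20 ≠ 0 so they do not intersect; hence they are skew.
Distance = |w · n| / |n| = |20| / √1704 ≈ 0.485.

0.485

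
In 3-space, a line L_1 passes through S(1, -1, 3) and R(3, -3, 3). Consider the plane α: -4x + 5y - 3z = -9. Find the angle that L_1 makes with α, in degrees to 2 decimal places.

64.16

A direction vector for L_1 is R − S = (2, -2, 0).
sin θ = |n·v| / (|n||v|) = |-18| / (√50 · √8) = 0.90000.
θ ≈ 64.16°.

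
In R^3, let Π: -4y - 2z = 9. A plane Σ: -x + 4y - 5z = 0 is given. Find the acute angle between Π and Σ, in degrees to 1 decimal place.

cos θ = |n₁·n₂| / (|n₁||n₂|) = |-6| / (√20 · √42).
θ = arccos(0.20702) ≈ 78.1°.

78.1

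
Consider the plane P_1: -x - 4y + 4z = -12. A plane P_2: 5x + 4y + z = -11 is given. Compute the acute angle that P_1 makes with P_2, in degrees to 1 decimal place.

62.8

cos θ = |n₁·n₂| / (|n₁||n₂|) = |-17| / (√33 · √42).
θ = arccos(0.45663) ≈ 62.8°.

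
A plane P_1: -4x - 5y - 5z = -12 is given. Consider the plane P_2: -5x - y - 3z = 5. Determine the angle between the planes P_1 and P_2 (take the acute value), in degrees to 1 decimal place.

cos θ = |n₁·n₂| / (|n₁||n₂|) = |40| / (√66 · √35).
θ = arccos(0.83225) ≈ 33.7°.

33.7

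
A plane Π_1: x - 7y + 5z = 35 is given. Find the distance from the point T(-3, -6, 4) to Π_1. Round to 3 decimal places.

2.771

n·T − d = (1)·(-3) + (-7)·(-6) + (5)·(4) − 35 = 24; |n| = √75.
Distance = |24| / √75 = 24/√75 ≈ 2.771.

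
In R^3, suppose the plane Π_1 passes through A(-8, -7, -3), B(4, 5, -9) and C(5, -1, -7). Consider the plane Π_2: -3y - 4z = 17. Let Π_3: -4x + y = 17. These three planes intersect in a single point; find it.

(-3, 5, -8)

AB = (12, 12, -6), AC = (13, 6, -4); a normal to Π_1 is AB × AC = (-12, -30, -84).
Using A: Π_1 has equation -12x - 30y - 84z = 558.
Solving the 3×3 linear system -12x - 30y - 84z = 558, -3y - 4z = 17, -4x + y = 17 (e.g. by elimination or Cramer's rule, determinant = 480) gives (-3, 5, -8).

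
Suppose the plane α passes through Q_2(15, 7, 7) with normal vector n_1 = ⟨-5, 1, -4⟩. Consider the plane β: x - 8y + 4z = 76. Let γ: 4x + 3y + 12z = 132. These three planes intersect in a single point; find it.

(12, -4, 8)

α: n_1·r = n_1·Q_2 gives -5x + y - 4z = -96.
Solving the 3×3 linear system -5x + y - 4z = -96, x - 8y + 4z = 76, 4x + 3y + 12z = 132 (e.g. by elimination or Cramer's rule, determinant = 404) gives (12, -4, 8).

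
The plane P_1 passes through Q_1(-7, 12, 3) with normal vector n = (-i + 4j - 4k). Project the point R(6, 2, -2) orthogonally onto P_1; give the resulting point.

(5, 6, -6)

P_1: n·r = n·Q_1 gives -x + 4y - 4z = 43.
Foot = R − λn with λ = (n·R − d)/|n|² = (10 − 43)/33 = -1.
Foot = (6, 2, -2) − (-1)·(-1, 4, -4) = (5, 6, -6).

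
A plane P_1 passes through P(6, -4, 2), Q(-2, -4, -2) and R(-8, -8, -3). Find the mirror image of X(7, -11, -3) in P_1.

(1, -5, 9)

PQ = (-8, 0, -4), PR = (-14, -4, -5); a normal to P_1 is PQ × PR = (-16, 16, 32).
Using P: P_1 has equation -16x + 16y + 32z = -96.
λ = (n·X − d)/|n|² = (-384 − (-96))/1536 = -3/16.
Reflection = X − 2λn = (7, -11, -3) − (-3/8)·(-16, 16, 32) = (1, -5, 9).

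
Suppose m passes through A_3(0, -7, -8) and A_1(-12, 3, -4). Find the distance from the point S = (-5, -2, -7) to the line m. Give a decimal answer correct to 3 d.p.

A direction vector for m is A_1 − A_3 = (-12, 10, 4).
Taking (0, -7, -8) on m with direction v = (-12, 10, 4): w = S − (0, -7, -8) = (-5, 5, 1), and w × v = (10, 8, 10).
Distance = |w × v| / |v| = √264 / √260 ≈ 1.008.

1.008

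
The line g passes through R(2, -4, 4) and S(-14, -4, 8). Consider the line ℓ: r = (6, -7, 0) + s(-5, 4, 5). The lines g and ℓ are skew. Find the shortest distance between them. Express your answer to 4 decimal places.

0.1346

A direction vector for g is S − R = (-16, 0, 4).
Common perpendicular direction n = (-16, 0, 4) × (-5, 4, 5) = (-16, 60, -64).
With w = (6, -7, 0) − (2, -4, 4) = (4, -3, -4), w · n = 12.
Distance = |w · n| / |n| = |12| / √7952 ≈ 0.1346.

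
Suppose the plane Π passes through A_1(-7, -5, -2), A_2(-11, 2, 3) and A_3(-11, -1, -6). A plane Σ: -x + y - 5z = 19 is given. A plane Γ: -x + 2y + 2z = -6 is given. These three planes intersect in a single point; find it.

A_1A_2 = (-4, 7, 5), A_1A_3 = (-4, 4, -4); a normal to Π is A_1A_2 × A_1A_3 = (-48, -36, 12).
Using A_1: Π has equation -48x - 36y + 12z = 492.
Solving the 3×3 linear system -48x - 36y + 12z = 492, -x + y - 5z = 19, -x + 2y + 2z = -6 (e.g. by elimination or Cramer's rule, determinant = -840) gives (-8, -4, -3).

(-8, -4, -3)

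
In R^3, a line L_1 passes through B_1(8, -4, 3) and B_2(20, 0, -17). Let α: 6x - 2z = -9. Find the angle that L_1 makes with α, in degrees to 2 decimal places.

48.45

A direction vector for L_1 is B_2 − B_1 = (12, 4, -20).
sin θ = |n·v| / (|n||v|) = |112| / (√40 · √560) = 0.74833.
θ ≈ 48.45°.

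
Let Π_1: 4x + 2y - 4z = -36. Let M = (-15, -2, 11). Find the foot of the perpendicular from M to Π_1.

(-7, 2, 3)

Foot = M − λn with λ = (n·M − d)/|n|² = (-108 − (-36))/36 = -2.
Foot = (-15, -2, 11) − (-2)·(4, 2, -4) = (-7, 2, 3).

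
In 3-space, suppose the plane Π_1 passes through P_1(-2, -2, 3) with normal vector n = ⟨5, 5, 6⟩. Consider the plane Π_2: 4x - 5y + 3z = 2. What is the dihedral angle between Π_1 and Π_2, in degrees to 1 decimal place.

Π_1: n·r = n·P_1 gives 5x + 5y + 6z = -2.
cos θ = |n₁·n₂| / (|n₁||n₂|) = |13| / (√86 · √50).
θ = arccos(0.19825) ≈ 78.6°.

78.6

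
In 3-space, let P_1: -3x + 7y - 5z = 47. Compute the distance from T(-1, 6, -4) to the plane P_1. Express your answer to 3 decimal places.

1.976

n·T − d = (-3)·(-1) + (7)·(6) + (-5)·(-4) − 47 = 18; |n| = √83.
Distance = |18| / √83 = 18/√83 ≈ 1.976.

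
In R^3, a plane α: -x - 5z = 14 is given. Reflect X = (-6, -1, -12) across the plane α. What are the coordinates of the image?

λ = (n·X − d)/|n|² = (66 − 14)/26 = 2.
Reflection = X − 2λn = (-6, -1, -12) − 4·(-1, 0, -5) = (-2, -1, 8).

(-2, -1, 8)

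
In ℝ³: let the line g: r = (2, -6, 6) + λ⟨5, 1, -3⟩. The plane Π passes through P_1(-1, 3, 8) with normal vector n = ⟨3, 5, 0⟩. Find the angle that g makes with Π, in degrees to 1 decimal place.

35.4

Π: n·r = n·P_1 gives 3x + 5y = 12.
sin θ = |n·v| / (|n||v|) = |20| / (√34 · √35) = 0.57977.
θ ≈ 35.4°.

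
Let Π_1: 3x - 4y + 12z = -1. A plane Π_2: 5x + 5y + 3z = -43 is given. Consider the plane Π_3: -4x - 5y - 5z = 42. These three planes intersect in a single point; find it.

Solving the 3×3 linear system 3x - 4y + 12z = -1, 5x + 5y + 3z = -43, -4x - 5y - 5z = 42 (e.g. by elimination or Cramer's rule, determinant = -142) gives (-3, -5, -1).

(-3, -5, -1)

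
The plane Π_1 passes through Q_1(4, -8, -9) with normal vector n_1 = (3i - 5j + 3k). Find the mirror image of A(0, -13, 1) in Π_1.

(-6, -3, -5)

Π_1: n_1·r = n_1·Q_1 gives 3x - 5y + 3z = 25.
λ = (n·A − d)/|n|² = (68 − 25)/43 = 1.
Reflection = A − 2λn = (0, -13, 1) − 2·(3, -5, 3) = (-6, -3, -5).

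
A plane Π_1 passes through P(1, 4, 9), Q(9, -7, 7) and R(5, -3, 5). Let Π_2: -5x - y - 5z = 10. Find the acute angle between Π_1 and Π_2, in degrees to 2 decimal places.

PQ = (8, -11, -2), PR = (4, -7, -4); a normal to Π_1 is PQ × PR = (30, 24, -12).
Using P: Π_1 has equation 30x + 24y - 12z = 18.
cos θ = |n₁·n₂| / (|n₁||n₂|) = |-114| / (√1620 · √51).
θ = arccos(0.39661) ≈ 66.63°.

66.63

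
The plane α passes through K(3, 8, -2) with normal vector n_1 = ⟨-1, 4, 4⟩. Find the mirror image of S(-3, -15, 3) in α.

α: n_1·r = n_1·K gives -x + 4y + 4z = 21.
λ = (n·S − d)/|n|² = (-45 − 21)/33 = -2.
Reflection = S − 2λn = (-3, -15, 3) − (-4)·(-1, 4, 4) = (-7, 1, 19).

(-7, 1, 19)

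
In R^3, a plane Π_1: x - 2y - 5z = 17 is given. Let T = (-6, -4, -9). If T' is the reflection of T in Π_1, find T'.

(-8, 0, 1)

λ = (n·T − d)/|n|² = (47 − 17)/30 = 1.
Reflection = T − 2λn = (-6, -4, -9) − 2·(1, -2, -5) = (-8, 0, 1).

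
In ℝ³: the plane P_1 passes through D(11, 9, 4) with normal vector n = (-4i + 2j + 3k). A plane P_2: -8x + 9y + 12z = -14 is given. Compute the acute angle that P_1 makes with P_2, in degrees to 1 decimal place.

P_1: n·r = n·D gives -4x + 2y + 3z = -14.
cos θ = |n₁·n₂| / (|n₁||n₂|) = |86| / (√29 · √289).
θ = arccos(0.93940) ≈ 20.0°.

20.0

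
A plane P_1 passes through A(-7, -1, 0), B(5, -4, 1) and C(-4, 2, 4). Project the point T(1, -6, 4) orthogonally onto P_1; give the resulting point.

(2, -3, 1)

AB = (12, -3, 1), AC = (3, 3, 4); a normal to P_1 is AB × AC = (-15, -45, 45).
Using A: P_1 has equation -15x - 45y + 45z = 150.
Foot = T − λn with λ = (n·T − d)/|n|² = (435 − 150)/4275 = 1/15.
Foot = (1, -6, 4) − (1/15)·(-15, -45, 45) = (2, -3, 1).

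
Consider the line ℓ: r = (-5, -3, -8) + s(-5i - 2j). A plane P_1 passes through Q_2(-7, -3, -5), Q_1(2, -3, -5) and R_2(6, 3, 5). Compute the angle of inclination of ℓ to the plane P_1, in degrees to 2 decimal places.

Q_2Q_1 = (9, 0, 0), Q_2R_2 = (13, 6, 10); a normal to P_1 is Q_2Q_1 × Q_2R_2 = (0, -90, 54).
Using Q_2: P_1 has equation -90y + 54z = 0.
sin θ = |n·v| / (|n||v|) = |180| / (√11016 · √29) = 0.31846.
θ ≈ 18.57°.

18.57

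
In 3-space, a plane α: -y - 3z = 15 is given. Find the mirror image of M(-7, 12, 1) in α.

(-7, 6, -17)

λ = (n·M − d)/|n|² = (-15 − 15)/10 = -3.
Reflection = M − 2λn = (-7, 12, 1) − (-6)·(0, -1, -3) = (-7, 6, -17).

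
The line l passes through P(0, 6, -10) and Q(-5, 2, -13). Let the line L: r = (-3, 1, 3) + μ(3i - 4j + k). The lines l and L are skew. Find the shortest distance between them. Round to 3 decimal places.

A direction vector for l is Q − P = (-5, -4, -3).
Common perpendicular direction n = (-5, -4, -3) × (3, -4, 1) = (-16, -4, 32).
With w = (-3, 1, 3) − (0, 6, -10) = (-3, -5, 13), w · n = 484.
Distance = |w · n| / |n| = |484| / √1296 ≈ 13.444.

13.444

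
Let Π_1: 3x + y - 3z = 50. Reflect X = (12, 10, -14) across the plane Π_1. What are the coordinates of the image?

λ = (n·X − d)/|n|² = (88 − 50)/19 = 2.
Reflection = X − 2λn = (12, 10, -14) − 4·(3, 1, -3) = (0, 6, -2).

(0, 6, -2)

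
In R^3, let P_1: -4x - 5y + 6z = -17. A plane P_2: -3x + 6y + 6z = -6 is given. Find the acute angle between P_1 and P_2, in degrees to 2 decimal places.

cos θ = |n₁·n₂| / (|n₁||n₂|) = |18| / (√77 · √81).
θ = arccos(0.22792) ≈ 76.83°.

76.83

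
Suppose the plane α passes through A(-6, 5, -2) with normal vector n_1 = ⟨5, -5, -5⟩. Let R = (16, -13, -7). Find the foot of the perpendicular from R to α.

(1, 2, 8)

α: n_1·r = n_1·A gives 5x - 5y - 5z = -45.
Foot = R − λn with λ = (n·R − d)/|n|² = (180 − (-45))/75 = 3.
Foot = (16, -13, -7) − 3·(5, -5, -5) = (1, 2, 8).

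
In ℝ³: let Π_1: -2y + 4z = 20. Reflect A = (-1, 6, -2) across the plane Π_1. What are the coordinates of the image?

(-1, -2, 14)

λ = (n·A − d)/|n|² = (-20 − 20)/20 = -2.
Reflection = A − 2λn = (-1, 6, -2) − (-4)·(0, -2, 4) = (-1, -2, 14).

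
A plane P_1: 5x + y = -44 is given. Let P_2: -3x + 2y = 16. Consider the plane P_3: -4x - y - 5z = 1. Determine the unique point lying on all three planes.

(-8, -4, 7)

Solving the 3×3 linear system 5x + y = -44, -3x + 2y = 16, -4x - y - 5z = 1 (e.g. by elimination or Cramer's rule, determinant = -65) gives (-8, -4, 7).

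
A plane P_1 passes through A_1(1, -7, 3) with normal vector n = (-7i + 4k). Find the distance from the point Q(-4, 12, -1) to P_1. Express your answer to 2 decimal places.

P_1: n·r = n·A_1 gives -7x + 4z = 5.
n·Q − d = (-7)·(-4) + (0)·(12) + (4)·(-1) − 5 = 19; |n| = √65.
Distance = |19| / √65 = 19/√65 ≈ 2.36.

2.36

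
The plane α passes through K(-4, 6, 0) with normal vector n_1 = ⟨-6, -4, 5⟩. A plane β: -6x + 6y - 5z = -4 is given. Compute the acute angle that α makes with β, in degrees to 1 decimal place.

81.3

α: n_1·r = n_1·K gives -6x - 4y + 5z = 0.
cos θ = |n₁·n₂| / (|n₁||n₂|) = |-13| / (√77 · √97).
θ = arccos(0.15042) ≈ 81.3°.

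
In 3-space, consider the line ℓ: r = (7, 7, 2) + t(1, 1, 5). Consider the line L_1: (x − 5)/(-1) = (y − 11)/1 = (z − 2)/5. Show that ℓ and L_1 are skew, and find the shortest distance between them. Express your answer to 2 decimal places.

L_1 has direction (-1, 1, 5) through (5, 11, 2).
Common perpendicular direction n = (1, 1, 5) × (-1, 1, 5) = (0, -10, 2).
With w = (5, 11, 2) − (7, 7, 2) = (-2, 4, 0), w · n = -40.
Since n ≠ 0 the lines are not parallel, and w · n = -40 ≠ 0 so they do not intersect; hence they are skew.
Distance = |w · n| / |n| = |-40| / √104 ≈ 3.92.

3.92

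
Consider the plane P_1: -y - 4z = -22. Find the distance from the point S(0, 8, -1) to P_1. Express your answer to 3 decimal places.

4.366

n·S − d = (0)·(0) + (-1)·(8) + (-4)·(-1) − (-22) = 18; |n| = √17.
Distance = |18| / √17 = 18/√17 ≈ 4.366.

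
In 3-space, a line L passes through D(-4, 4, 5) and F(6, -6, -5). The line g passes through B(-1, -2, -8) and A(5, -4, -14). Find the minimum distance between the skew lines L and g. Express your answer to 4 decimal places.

A direction vector for L is F − D = (10, -10, -10).
A direction vector for g is A − B = (6, -2, -6).
Common perpendicular direction n = (10, -10, -10) × (6, -2, -6) = (40, 0, 40).
With w = (-1, -2, -8) − (-4, 4, 5) = (3, -6, -13), w · n = -400.
Distance = |w · n| / |n| = |-400| / √3200 ≈ 7.0711.

7.0711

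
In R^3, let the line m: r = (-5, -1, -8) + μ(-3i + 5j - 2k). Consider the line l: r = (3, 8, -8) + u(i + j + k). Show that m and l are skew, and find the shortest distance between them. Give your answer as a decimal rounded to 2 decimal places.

Common perpendicular direction n = (-3, 5, -2) × (1, 1, 1) = (7, 1, -8).
With w = (3, 8, -8) − (-5, -1, -8) = (8, 9, 0), w · n = 65.
Since n ≠ 0 the lines are not parallel, and w · n = 65 ≠ 0 so they do not intersect; hence they are skew.
Distance = |w · n| / |n| = |65| / √114 ≈ 6.09.

6.09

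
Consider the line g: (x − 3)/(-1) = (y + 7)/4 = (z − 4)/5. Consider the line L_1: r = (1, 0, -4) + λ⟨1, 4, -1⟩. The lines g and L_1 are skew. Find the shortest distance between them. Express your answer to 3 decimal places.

5.466

g has direction (-1, 4, 5) through (3, -7, 4).
Common perpendicular direction n = (-1, 4, 5) × (1, 4, -1) = (-24, 4, -8).
With w = (1, 0, -4) − (3, -7, 4) = (-2, 7, -8), w · n = 140.
Distance = |w · n| / |n| = |140| / √656 ≈ 5.466.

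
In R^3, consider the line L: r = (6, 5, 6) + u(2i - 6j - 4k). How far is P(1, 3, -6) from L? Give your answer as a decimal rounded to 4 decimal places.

Taking (6, 5, 6) on L with direction v = (2, -6, -4): w = P − (6, 5, 6) = (-5, -2, -12), and w × v = (-64, -44, 34).
Distance = |w × v| / |v| = √7188 / √56 ≈ 11.3295.

11.3295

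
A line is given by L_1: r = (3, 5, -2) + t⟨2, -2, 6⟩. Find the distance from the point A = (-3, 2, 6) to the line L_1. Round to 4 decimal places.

8.3011

Taking (3, 5, -2) on L_1 with direction v = (2, -2, 6): w = A − (3, 5, -2) = (-6, -3, 8), and w × v = (-2, 52, 18).
Distance = |w × v| / |v| = √3032 / √44 ≈ 8.3011.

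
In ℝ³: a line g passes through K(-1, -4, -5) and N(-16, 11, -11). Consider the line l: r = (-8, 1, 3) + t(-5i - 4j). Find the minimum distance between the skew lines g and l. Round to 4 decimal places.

A direction vector for g is N − K = (-15, 15, -6).
Common perpendicular direction n = (-15, 15, -6) × (-5, -4, 0) = (-24, 30, 135).
With w = (-8, 1, 3) − (-1, -4, -5) = (-7, 5, 8), w · n = 1398.
Distance = |w · n| / |n| = |1398| / √19701 ≈ 9.9601.

9.9601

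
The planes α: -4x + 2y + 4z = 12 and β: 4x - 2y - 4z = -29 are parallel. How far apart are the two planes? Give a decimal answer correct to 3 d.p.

2.833

Rescale β by 1/(-1): -4x + 2y + 4z = 29. Then distance = |12 − 29| / √36 ≈ 2.833.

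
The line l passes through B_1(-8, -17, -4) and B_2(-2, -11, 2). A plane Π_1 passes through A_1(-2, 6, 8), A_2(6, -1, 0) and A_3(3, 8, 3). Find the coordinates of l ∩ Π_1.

(1, -8, 5)

A direction vector for l is B_2 − B_1 = (6, 6, 6).
A_1A_2 = (8, -7, -8), A_1A_3 = (5, 2, -5); a normal to Π_1 is A_1A_2 × A_1A_3 = (51, 0, 51).
Using A_1: Π_1 has equation 51x + 51z = 306.
Substitute r = (-8, -17, -4) + t(6, 6, 6) into the plane: -612 + 612t = 306, so t = 3/2.
Intersection: (-8, -17, -4) + (3/2)·(6, 6, 6) = (1, -8, 5).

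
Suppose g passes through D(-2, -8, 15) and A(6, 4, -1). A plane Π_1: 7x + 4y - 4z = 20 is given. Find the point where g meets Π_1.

A direction vector for g is A − D = (8, 12, -16).
Substitute r = (-2, -8, 15) + t(8, 12, -16) into the plane: -106 + 168t = 20, so t = 3/4.
Intersection: (-2, -8, 15) + (3/4)·(8, 12, -16) = (4, 1, 3).

(4, 1, 3)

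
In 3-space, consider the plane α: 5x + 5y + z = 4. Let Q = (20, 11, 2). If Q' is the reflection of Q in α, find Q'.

(-10, -19, -4)

λ = (n·Q − d)/|n|² = (157 − 4)/51 = 3.
Reflection = Q − 2λn = (20, 11, 2) − 6·(5, 5, 1) = (-10, -19, -4).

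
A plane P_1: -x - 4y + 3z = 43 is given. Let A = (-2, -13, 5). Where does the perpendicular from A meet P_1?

(-1, -9, 2)

Foot = A − λn with λ = (n·A − d)/|n|² = (69 − 43)/26 = 1.
Foot = (-2, -13, 5) − 1·(-1, -4, 3) = (-1, -9, 2).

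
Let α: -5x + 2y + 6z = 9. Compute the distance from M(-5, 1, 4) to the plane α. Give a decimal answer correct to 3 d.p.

5.209

n·M − d = (-5)·(-5) + (2)·(1) + (6)·(4) − 9 = 42; |n| = √65.
Distance = |42| / √65 = 42/√65 ≈ 5.209.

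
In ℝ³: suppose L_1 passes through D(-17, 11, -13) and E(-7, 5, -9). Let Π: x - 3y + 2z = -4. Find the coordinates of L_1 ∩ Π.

A direction vector for L_1 is E − D = (10, -6, 4).
Substitute r = (-17, 11, -13) + t(10, -6, 4) into the plane: -76 + 36t = -4, so t = 2.
Intersection: (-17, 11, -13) + 2·(10, -6, 4) = (3, -1, -5).

(3, -1, -5)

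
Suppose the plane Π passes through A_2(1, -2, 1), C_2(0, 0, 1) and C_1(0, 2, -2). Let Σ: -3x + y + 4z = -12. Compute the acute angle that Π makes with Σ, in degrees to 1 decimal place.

A_2C_2 = (-1, 2, 0), A_2C_1 = (-1, 4, -3); a normal to Π is A_2C_2 × A_2C_1 = (-6, -3, -2).
Using A_2: Π has equation -6x - 3y - 2z = -2.
cos θ = |n₁·n₂| / (|n₁||n₂|) = |7| / (√49 · √26).
θ = arccos(0.19612) ≈ 78.7°.

78.7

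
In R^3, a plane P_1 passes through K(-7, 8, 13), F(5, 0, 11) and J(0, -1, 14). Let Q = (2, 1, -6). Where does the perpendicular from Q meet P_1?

(8, 7, 6)

KF = (12, -8, -2), KJ = (7, -9, 1); a normal to P_1 is KF × KJ = (-26, -26, -52).
Using K: P_1 has equation -26x - 26y - 52z = -702.
Foot = Q − λn with λ = (n·Q − d)/|n|² = (234 − (-702))/4056 = 3/13.
Foot = (2, 1, -6) − (3/13)·(-26, -26, -52) = (8, 7, 6).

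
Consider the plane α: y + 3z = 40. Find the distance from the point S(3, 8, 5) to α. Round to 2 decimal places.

5.38

n·S − d = (0)·(3) + (1)·(8) + (3)·(5) − 40 = -17; |n| = √10.
Distance = |-17| / √10 = 17/√10 ≈ 5.38.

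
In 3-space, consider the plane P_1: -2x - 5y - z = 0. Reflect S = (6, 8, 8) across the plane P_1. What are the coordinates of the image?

(-2, -12, 4)

λ = (n·S − d)/|n|² = (-60 − 0)/30 = -2.
Reflection = S − 2λn = (6, 8, 8) − (-4)·(-2, -5, -1) = (-2, -12, 4).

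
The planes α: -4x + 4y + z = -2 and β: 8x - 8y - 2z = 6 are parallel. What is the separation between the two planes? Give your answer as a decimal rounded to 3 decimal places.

0.174

Rescale β by 1/(-2): -4x + 4y + z = -3. Then distance = |-2 − (-3)| / √33 ≈ 0.174.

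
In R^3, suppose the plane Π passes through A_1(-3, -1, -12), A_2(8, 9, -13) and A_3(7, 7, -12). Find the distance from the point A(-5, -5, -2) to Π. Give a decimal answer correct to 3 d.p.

A_1A_2 = (11, 10, -1), A_1A_3 = (10, 8, 0); a normal to Π is A_1A_2 × A_1A_3 = (8, -10, -12).
Using A_1: Π has equation 8x - 10y - 12z = 130.
n·A − d = (8)·(-5) + (-10)·(-5) + (-12)·(-2) − 130 = -96; |n| = √308.
Distance = |-96| / √308 = 96/√308 ≈ 5.470.

5.470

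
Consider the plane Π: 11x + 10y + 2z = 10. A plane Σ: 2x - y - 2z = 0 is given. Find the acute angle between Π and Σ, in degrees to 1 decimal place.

79.8

cos θ = |n₁·n₂| / (|n₁||n₂|) = |8| / (√225 · √9).
θ = arccos(0.17778) ≈ 79.8°.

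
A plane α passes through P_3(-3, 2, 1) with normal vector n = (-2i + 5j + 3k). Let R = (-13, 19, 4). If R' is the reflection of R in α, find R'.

α: n·r = n·P_3 gives -2x + 5y + 3z = 19.
λ = (n·R − d)/|n|² = (133 − 19)/38 = 3.
Reflection = R − 2λn = (-13, 19, 4) − 6·(-2, 5, 3) = (-1, -11, -14).

(-1, -11, -14)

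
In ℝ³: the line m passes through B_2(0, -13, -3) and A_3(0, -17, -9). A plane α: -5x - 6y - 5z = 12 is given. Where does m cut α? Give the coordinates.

(0, -7, 6)

A direction vector for m is A_3 − B_2 = (0, -4, -6).
Substitute r = (0, -13, -3) + t(0, -4, -6) into the plane: 93 + 54t = 12, so t = -3/2.
Intersection: (0, -13, -3) + (-3/2)·(0, -4, -6) = (0, -7, 6).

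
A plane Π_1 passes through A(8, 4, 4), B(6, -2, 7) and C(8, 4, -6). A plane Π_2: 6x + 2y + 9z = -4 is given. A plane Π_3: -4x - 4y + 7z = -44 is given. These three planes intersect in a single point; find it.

AB = (-2, -6, 3), AC = (0, 0, -10); a normal to Π_1 is AB × AC = (60, -20, 0).
Using A: Π_1 has equation 60x - 20y = 400.
Solving the 3×3 linear system 60x - 20y = 400, 6x + 2y + 9z = -4, -4x - 4y + 7z = -44 (e.g. by elimination or Cramer's rule, determinant = 4560) gives (6, -2, -4).

(6, -2, -4)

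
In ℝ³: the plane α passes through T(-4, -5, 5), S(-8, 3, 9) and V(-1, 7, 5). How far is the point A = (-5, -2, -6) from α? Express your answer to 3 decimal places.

TS = (-4, 8, 4), TV = (3, 12, 0); a normal to α is TS × TV = (-48, 12, -72).
Using T: α has equation -48x + 12y - 72z = -228.
n·A − d = (-48)·(-5) + (12)·(-2) + (-72)·(-6) − (-228) = 876; |n| = √7632.
Distance = |876| / √7632 = 876/√7632 ≈ 10.027.

10.027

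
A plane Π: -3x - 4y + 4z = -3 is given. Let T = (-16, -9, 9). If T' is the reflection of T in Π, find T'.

(2, 15, -15)

λ = (n·T − d)/|n|² = (120 − (-3))/41 = 3.
Reflection = T − 2λn = (-16, -9, 9) − 6·(-3, -4, 4) = (2, 15, -15).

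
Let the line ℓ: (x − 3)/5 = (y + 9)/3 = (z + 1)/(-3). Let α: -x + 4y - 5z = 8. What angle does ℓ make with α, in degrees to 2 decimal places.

ℓ has direction (5, 3, -3) through (3, -9, -1).
sin θ = |n·v| / (|n||v|) = |22| / (√42 · √43) = 0.51768.
θ ≈ 31.18°.

31.18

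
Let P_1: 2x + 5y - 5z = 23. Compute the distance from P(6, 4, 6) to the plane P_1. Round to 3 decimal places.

2.858

n·P − d = (2)·(6) + (5)·(4) + (-5)·(6) − 23 = -21; |n| = √54.
Distance = |-21| / √54 = 21/√54 ≈ 2.858.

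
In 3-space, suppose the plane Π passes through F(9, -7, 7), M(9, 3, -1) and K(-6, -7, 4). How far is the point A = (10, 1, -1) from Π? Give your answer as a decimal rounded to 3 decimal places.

FM = (0, 10, -8), FK = (-15, 0, -3); a normal to Π is FM × FK = (-30, 120, 150).
Using F: Π has equation -30x + 120y + 150z = -60.
n·A − d = (-30)·(10) + (120)·(1) + (150)·(-1) − (-60) = -270; |n| = √37800.
Distance = |-270| / √37800 = 270/√37800 ≈ 1.389.

1.389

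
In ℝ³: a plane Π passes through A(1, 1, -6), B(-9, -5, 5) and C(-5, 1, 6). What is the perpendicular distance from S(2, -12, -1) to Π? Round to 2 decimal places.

9.84

AB = (-10, -6, 11), AC = (-6, 0, 12); a normal to Π is AB × AC = (-72, 54, -36).
Using A: Π has equation -72x + 54y - 36z = 198.
n·S − d = (-72)·(2) + (54)·(-12) + (-36)·(-1) − 198 = -954; |n| = √9396.
Distance = |-954| / √9396 = 954/√9396 ≈ 9.84.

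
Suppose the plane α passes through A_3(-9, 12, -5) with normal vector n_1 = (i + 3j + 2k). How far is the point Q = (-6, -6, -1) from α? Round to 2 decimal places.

11.49

α: n_1·r = n_1·A_3 gives x + 3y + 2z = 17.
n·Q − d = (1)·(-6) + (3)·(-6) + (2)·(-1) − 17 = -43; |n| = √14.
Distance = |-43| / √14 = 43/√14 ≈ 11.49.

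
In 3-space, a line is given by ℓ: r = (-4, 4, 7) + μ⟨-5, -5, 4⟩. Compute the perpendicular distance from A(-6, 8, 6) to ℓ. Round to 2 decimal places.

4.25

Taking (-4, 4, 7) on ℓ with direction v = (-5, -5, 4): w = A − (-4, 4, 7) = (-2, 4, -1), and w × v = (11, 13, 30).
Distance = |w × v| / |v| = √1190 / √66 ≈ 4.25.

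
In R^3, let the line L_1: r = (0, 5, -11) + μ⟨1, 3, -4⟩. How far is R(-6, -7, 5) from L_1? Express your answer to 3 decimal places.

Taking (0, 5, -11) on L_1 with direction v = (1, 3, -4): w = R − (0, 5, -11) = (-6, -12, 16), and w × v = (0, -8, -6).
Distance = |w × v| / |v| = √100 / √26 ≈ 1.961.

1.961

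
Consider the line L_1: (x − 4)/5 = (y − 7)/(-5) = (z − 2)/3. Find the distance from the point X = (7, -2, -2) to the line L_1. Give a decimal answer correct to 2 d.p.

8.18

L_1 has direction (5, -5, 3) through (4, 7, 2).
Taking (4, 7, 2) on L_1 with direction v = (5, -5, 3): w = X − (4, 7, 2) = (3, -9, -4), and w × v = (-47, -29, 30).
Distance = |w × v| / |v| = √3950 / √59 ≈ 8.18.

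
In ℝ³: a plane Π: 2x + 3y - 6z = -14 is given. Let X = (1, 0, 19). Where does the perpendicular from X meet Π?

(5, 6, 7)

Foot = X − λn with λ = (n·X − d)/|n|² = (-112 − (-14))/49 = -2.
Foot = (1, 0, 19) − (-2)·(2, 3, -6) = (5, 6, 7).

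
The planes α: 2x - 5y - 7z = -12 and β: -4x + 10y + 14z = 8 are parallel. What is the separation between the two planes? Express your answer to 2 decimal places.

0.91

Rescale β by 1/(-2): 2x - 5y - 7z = -4. Then distance = |-12 − (-4)| / √78 ≈ 0.91.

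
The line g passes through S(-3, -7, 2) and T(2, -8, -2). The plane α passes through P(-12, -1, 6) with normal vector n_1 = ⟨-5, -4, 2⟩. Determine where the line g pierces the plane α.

A direction vector for g is T − S = (5, -1, -4).
α: n_1·r = n_1·P gives -5x - 4y + 2z = 76.
Substitute r = (-3, -7, 2) + t(5, -1, -4) into the plane: 47 + (-29)t = 76, so t = -1.
Intersection: (-3, -7, 2) + (-1)·(5, -1, -4) = (-8, -6, 6).

(-8, -6, 6)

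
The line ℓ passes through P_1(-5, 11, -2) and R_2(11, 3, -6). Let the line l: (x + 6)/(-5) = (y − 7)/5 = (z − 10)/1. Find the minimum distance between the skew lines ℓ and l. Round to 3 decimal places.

A direction vector for ℓ is R_2 − P_1 = (16, -8, -4).
l has direction (-5, 5, 1) through (-6, 7, 10).
Common perpendicular direction n = (16, -8, -4) × (-5, 5, 1) = (12, 4, 40).
With w = (-6, 7, 10) − (-5, 11, -2) = (-1, -4, 12), w · n = 452.
Distance = |w · n| / |n| = |452| / √1760 ≈ 10.774.

10.774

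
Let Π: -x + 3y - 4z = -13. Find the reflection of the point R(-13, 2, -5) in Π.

λ = (n·R − d)/|n|² = (39 − (-13))/26 = 2.
Reflection = R − 2λn = (-13, 2, -5) − 4·(-1, 3, -4) = (-9, -10, 11).

(-9, -10, 11)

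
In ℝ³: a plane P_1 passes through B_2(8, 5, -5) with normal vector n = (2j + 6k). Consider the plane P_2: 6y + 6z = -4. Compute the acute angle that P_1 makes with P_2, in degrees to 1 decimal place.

26.6

P_1: n·r = n·B_2 gives 2y + 6z = -20.
cos θ = |n₁·n₂| / (|n₁||n₂|) = |48| / (√40 · √72).
θ = arccos(0.89443) ≈ 26.6°.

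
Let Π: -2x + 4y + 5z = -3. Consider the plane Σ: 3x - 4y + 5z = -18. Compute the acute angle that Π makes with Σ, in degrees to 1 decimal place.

cos θ = |n₁·n₂| / (|n₁||n₂|) = |3| / (√45 · √50).
θ = arccos(0.06325) ≈ 86.4°.

86.4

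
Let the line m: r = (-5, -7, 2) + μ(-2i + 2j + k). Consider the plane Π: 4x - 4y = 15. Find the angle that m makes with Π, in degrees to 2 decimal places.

sin θ = |n·v| / (|n||v|) = |-16| / (√32 · √9) = 0.94281.
θ ≈ 70.53°.

70.53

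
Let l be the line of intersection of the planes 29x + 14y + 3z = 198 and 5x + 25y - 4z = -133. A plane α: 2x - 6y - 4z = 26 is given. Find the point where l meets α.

Direction of l: (29, 14, 3) × (5, 25, -4) = (-131, 131, 655).
A point on l: solving the two plane equations with x = 13 gives (13, -10, -13).
Substitute r = (13, -10, -13) + t(-131, 131, 655) into the plane: 138 + (-3668)t = 26, so t = 4/131.
Intersection: (13, -10, -13) + (4/131)·(-131, 131, 655) = (9, -6, 7).

(9, -6, 7)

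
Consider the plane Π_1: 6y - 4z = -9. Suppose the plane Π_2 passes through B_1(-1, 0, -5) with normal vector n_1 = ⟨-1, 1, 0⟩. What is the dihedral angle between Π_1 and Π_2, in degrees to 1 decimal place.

Π_2: n_1·r = n_1·B_1 gives -x + y = 1.
cos θ = |n₁·n₂| / (|n₁||n₂|) = |6| / (√52 · √2).
θ = arccos(0.58835) ≈ 54.0°.

54.0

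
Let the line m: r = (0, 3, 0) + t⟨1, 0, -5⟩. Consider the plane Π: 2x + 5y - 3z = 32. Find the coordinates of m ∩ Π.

Substitute r = (0, 3, 0) + t(1, 0, -5) into the plane: 15 + 17t = 32, so t = 1.
Intersection: (0, 3, 0) + 1·(1, 0, -5) = (1, 3, -5).

(1, 3, -5)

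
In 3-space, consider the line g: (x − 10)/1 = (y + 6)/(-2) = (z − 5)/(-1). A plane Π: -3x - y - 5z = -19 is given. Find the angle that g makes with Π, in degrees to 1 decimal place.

g has direction (1, -2, -1) through (10, -6, 5).
sin θ = |n·v| / (|n||v|) = |4| / (√35 · √6) = 0.27603.
θ ≈ 16.0°.

16.0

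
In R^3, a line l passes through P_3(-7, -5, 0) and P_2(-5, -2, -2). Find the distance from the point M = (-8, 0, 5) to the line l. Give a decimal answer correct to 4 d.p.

A direction vector for l is P_2 − P_3 = (2, 3, -2).
Taking (-7, -5, 0) on l with direction v = (2, 3, -2): w = M − (-7, -5, 0) = (-1, 5, 5), and w × v = (-25, 8, -13).
Distance = |w × v| / |v| = √858 / √17 ≈ 7.1043.

7.1043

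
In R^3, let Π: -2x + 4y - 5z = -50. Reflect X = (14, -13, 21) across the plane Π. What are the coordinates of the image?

λ = (n·X − d)/|n|² = (-185 − (-50))/45 = -3.
Reflection = X − 2λn = (14, -13, 21) − (-6)·(-2, 4, -5) = (2, 11, -9).

(2, 11, -9)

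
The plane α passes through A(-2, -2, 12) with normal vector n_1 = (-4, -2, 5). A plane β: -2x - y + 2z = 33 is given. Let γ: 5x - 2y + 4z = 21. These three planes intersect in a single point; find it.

α: n_1·r = n_1·A gives -4x - 2y + 5z = 72.
Solving the 3×3 linear system -4x - 2y + 5z = 72, -2x - y + 2z = 33, 5x - 2y + 4z = 21 (e.g. by elimination or Cramer's rule, determinant = 9) gives (-5, -11, 6).

(-5, -11, 6)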